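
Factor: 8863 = 8863^1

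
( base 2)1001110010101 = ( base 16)1395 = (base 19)dgg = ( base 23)9AM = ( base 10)5013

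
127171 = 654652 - 527481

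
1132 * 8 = 9056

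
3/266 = 3/266 = 0.01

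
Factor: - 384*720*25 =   -  6912000 = -2^11*3^3 * 5^3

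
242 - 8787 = -8545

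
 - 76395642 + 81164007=4768365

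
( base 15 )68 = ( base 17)5d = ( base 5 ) 343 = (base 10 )98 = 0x62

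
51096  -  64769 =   -  13673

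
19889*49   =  974561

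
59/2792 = 59/2792 = 0.02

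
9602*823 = 7902446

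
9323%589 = 488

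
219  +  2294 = 2513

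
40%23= 17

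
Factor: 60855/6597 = 20285/2199 = 3^( - 1)*5^1 *733^( - 1) * 4057^1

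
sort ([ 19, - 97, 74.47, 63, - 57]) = [-97, - 57, 19, 63, 74.47 ] 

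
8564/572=2141/143= 14.97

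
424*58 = 24592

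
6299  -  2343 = 3956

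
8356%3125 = 2106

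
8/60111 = 8/60111 = 0.00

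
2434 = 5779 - 3345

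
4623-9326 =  - 4703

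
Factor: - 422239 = - 422239^1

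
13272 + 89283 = 102555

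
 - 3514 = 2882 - 6396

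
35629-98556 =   -  62927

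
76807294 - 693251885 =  -616444591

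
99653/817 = 99653/817 = 121.97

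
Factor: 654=2^1*3^1*109^1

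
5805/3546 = 1 + 251/394=1.64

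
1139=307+832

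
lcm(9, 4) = 36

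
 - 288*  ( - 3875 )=1116000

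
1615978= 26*62153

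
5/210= 1/42 = 0.02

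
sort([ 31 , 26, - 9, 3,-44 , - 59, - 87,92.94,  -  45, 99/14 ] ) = [ - 87, - 59, - 45 ,  -  44, - 9,3,99/14,26,31,  92.94]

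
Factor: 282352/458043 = 2^4 * 3^(  -  1)*7^1 * 2521^1*152681^( - 1)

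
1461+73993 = 75454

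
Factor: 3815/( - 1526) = - 2^ (-1)*5^1 = - 5/2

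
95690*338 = 32343220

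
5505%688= 1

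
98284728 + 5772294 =104057022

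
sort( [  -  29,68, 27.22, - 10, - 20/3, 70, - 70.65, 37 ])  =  [ - 70.65, - 29, - 10, - 20/3,  27.22, 37, 68, 70]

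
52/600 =13/150 = 0.09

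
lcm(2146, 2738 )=79402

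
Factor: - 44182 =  -2^1*22091^1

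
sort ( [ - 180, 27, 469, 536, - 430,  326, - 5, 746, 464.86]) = [-430, - 180, - 5, 27, 326 , 464.86, 469,536,  746]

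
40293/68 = 592 + 37/68 = 592.54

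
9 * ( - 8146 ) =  - 73314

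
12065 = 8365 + 3700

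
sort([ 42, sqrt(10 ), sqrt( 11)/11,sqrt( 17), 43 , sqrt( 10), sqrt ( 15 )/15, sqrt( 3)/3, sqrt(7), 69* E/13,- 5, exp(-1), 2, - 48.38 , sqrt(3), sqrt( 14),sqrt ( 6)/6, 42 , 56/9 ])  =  [ - 48.38, - 5, sqrt(15)/15,sqrt( 11) /11,  exp( - 1 ) , sqrt( 6)/6, sqrt( 3)/3, sqrt(3), 2, sqrt(7), sqrt ( 10 ),  sqrt( 10),sqrt( 14), sqrt ( 17), 56/9,69 *E/13,42, 42,43] 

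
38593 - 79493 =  - 40900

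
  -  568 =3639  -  4207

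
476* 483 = 229908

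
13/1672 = 13/1672 = 0.01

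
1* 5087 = 5087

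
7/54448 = 7/54448 = 0.00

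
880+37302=38182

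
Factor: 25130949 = 3^1*8376983^1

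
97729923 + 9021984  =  106751907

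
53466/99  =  17822/33 = 540.06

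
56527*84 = 4748268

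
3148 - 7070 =  -  3922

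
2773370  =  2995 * 926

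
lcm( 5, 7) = 35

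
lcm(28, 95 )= 2660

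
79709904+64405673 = 144115577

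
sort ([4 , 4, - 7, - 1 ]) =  [  -  7, - 1 , 4,  4]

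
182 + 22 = 204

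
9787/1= 9787  =  9787.00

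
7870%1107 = 121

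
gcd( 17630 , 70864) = 86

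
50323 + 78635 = 128958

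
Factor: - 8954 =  - 2^1*11^2*37^1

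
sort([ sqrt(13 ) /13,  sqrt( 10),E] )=[ sqrt( 13) /13,E, sqrt( 10)] 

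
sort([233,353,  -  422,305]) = [ - 422,233, 305,353] 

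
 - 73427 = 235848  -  309275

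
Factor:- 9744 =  - 2^4*3^1*7^1*29^1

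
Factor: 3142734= 2^1*3^1* 7^1*74827^1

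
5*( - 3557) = -17785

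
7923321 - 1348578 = 6574743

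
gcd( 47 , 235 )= 47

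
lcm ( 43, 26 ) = 1118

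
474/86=5 + 22/43 = 5.51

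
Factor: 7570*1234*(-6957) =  -2^2*3^2*5^1* 617^1*757^1 *773^1= - 64987980660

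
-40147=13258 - 53405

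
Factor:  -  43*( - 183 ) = 7869 = 3^1 * 43^1*61^1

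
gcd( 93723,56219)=1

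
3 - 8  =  -5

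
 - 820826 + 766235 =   -  54591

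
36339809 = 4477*8117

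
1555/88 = 17 + 59/88 = 17.67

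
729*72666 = 52973514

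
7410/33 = 224 + 6/11 = 224.55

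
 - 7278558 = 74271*( - 98) 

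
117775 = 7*16825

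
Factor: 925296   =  2^4*3^1*37^1*521^1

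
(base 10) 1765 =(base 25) 2kf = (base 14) 901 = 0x6e5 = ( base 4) 123211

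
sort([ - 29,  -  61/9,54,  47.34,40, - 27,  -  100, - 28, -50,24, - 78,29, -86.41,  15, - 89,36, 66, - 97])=[-100, - 97, - 89, - 86.41, - 78, - 50, - 29, - 28, - 27, - 61/9,15,24, 29, 36 , 40, 47.34,  54, 66]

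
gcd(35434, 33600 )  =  14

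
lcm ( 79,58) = 4582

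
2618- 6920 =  - 4302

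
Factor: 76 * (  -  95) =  - 2^2*5^1*19^2  =  - 7220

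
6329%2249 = 1831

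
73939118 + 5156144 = 79095262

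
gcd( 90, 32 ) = 2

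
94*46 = 4324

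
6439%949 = 745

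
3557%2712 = 845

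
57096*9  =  513864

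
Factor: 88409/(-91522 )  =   - 2^( - 1)*67^ (- 1)*211^1 *419^1* 683^(  -  1)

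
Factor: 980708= 2^2*245177^1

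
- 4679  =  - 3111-1568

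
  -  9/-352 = 9/352 = 0.03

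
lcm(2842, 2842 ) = 2842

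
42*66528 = 2794176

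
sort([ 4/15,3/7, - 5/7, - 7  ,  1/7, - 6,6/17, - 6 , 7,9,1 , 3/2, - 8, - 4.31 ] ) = [ - 8, - 7, - 6, - 6, - 4.31, - 5/7,1/7,4/15,  6/17,3/7, 1,3/2, 7, 9] 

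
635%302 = 31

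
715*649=464035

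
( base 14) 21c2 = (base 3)22000211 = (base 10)5854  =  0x16DE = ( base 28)7D2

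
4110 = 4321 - 211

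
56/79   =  56/79= 0.71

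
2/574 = 1/287 = 0.00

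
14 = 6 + 8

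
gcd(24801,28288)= 1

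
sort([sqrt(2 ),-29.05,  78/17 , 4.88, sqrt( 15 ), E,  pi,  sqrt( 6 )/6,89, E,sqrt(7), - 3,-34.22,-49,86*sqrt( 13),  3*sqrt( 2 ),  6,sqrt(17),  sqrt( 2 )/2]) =[  -  49, - 34.22,  -  29.05, - 3, sqrt(6 )/6,  sqrt( 2 ) /2,sqrt( 2 ) , sqrt( 7),  E,  E, pi , sqrt(15), sqrt( 17),3*sqrt( 2 ),  78/17,4.88, 6, 89,  86 * sqrt( 13 )]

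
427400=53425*8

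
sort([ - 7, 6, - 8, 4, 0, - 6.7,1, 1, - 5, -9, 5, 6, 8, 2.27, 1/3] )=[-9, - 8, - 7, - 6.7,-5, 0, 1/3, 1, 1,2.27, 4,5, 6, 6,8] 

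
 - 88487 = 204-88691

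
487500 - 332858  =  154642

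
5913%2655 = 603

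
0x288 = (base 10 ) 648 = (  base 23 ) 154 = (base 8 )1210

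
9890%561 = 353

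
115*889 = 102235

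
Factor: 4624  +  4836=9460 = 2^2*5^1*11^1*43^1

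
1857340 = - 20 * ( - 92867 )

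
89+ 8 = 97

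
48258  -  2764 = 45494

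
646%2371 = 646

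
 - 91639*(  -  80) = 7331120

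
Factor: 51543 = 3^3*23^1*83^1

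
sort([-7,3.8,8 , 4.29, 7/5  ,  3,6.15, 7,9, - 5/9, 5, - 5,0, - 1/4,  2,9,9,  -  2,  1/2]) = [ - 7, - 5,  -  2,  -  5/9, - 1/4, 0 , 1/2,7/5, 2, 3,3.8 , 4.29,5 , 6.15,7,8,9,9 , 9 ] 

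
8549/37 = 231 + 2/37 = 231.05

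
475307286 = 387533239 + 87774047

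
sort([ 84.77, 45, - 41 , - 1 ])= [ - 41, - 1,45, 84.77 ]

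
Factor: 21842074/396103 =2^1*109^1*100193^1*396103^(  -  1 )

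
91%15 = 1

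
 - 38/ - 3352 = 19/1676  =  0.01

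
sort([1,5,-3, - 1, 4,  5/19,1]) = [- 3 , - 1, 5/19,1,1,4,5 ]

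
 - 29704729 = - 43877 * 677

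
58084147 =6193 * 9379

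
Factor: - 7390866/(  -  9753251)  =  2^1*3^1*7^2 * 19^( - 1) *23^1*29^( - 1)* 31^( - 1)*571^( - 1)*1093^1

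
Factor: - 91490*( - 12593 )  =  2^1*5^1 * 7^3*257^1* 1307^1  =  1152133570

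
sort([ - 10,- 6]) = [ - 10,  -  6 ] 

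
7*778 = 5446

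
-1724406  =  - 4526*381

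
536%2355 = 536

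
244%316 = 244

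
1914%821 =272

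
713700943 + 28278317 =741979260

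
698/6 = 116+1/3 = 116.33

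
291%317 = 291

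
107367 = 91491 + 15876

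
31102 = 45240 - 14138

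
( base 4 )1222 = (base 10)106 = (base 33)37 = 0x6A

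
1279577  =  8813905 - 7534328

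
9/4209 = 3/1403 = 0.00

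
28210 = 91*310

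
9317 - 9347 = -30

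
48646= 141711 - 93065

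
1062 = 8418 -7356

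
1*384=384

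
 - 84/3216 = -7/268 = - 0.03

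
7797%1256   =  261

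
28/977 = 28/977 = 0.03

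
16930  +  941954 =958884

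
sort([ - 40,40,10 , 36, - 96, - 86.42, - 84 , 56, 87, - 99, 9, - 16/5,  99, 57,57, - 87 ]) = [ - 99, - 96,  -  87, - 86.42, - 84, - 40,  -  16/5 , 9, 10, 36, 40,  56, 57, 57,87, 99 ] 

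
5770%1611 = 937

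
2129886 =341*6246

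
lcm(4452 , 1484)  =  4452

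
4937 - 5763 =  - 826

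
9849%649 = 114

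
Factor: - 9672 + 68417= 58745=5^1*31^1*379^1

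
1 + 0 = 1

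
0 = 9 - 9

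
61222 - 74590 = - 13368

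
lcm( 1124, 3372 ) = 3372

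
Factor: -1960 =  - 2^3*5^1 * 7^2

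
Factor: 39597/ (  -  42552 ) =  - 2^( - 3)*3^(  -  2)*67^1 = - 67/72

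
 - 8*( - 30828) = 246624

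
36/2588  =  9/647 = 0.01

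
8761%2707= 640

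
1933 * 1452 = 2806716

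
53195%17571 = 482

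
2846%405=11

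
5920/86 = 2960/43=68.84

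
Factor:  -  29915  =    -  5^1 * 31^1*193^1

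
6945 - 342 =6603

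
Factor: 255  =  3^1*5^1*17^1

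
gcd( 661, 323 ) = 1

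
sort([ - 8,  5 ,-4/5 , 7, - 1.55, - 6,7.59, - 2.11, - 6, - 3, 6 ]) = [-8, - 6,-6, - 3 ,  -  2.11, - 1.55, - 4/5, 5,6,7,7.59] 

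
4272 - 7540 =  - 3268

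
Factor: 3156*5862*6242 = 2^4*3^2*263^1 * 977^1*3121^1 = 115479946224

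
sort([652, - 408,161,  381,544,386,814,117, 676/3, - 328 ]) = [ - 408, -328,117, 161,676/3,381,386,544  ,  652,814]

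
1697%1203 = 494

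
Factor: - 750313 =  -  750313^1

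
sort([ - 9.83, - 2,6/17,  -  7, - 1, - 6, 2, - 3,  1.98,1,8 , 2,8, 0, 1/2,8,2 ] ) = [ - 9.83, - 7, - 6, - 3, - 2,  -  1, 0, 6/17,1/2,1,1.98,2, 2, 2,8,8,8]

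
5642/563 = 10+12/563 = 10.02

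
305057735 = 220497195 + 84560540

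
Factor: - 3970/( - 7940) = 2^(-1 ) =1/2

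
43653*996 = 43478388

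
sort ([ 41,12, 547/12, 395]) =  [12,41, 547/12, 395]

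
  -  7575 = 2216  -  9791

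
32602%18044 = 14558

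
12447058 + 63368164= 75815222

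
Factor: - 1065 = - 3^1*5^1*71^1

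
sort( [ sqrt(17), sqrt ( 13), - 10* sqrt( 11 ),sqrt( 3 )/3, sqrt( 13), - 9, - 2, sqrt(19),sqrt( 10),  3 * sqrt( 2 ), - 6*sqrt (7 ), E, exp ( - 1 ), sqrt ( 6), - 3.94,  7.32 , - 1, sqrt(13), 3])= [ -10* sqrt( 11), - 6 * sqrt( 7 ), - 9,- 3.94,-2, - 1, exp( - 1),sqrt(3) /3, sqrt ( 6), E, 3,  sqrt(10 ), sqrt(13), sqrt( 13 ), sqrt( 13 ), sqrt(17 ),3 * sqrt( 2), sqrt(19),7.32]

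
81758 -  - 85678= 167436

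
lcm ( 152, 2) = 152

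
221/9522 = 221/9522 = 0.02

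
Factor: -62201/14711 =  - 47^( - 1) * 313^( - 1 )*62201^1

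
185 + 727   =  912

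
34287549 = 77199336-42911787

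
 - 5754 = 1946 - 7700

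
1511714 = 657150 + 854564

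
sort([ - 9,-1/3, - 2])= [ - 9,  -  2 , - 1/3] 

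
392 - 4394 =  - 4002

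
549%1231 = 549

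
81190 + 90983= 172173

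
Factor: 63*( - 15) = - 3^3*5^1*7^1  =  - 945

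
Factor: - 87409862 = - 2^1*43704931^1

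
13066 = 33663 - 20597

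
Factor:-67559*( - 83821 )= 109^1*769^1*67559^1 = 5662862939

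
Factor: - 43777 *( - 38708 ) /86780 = 423630029/21695  =  5^( - 1 ) * 4339^( - 1 )*9677^1*43777^1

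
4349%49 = 37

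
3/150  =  1/50 = 0.02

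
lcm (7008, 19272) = 77088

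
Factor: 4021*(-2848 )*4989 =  - 57133070112= - 2^5*3^1*89^1*1663^1*4021^1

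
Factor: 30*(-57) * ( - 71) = 121410 = 2^1*3^2 * 5^1*19^1*71^1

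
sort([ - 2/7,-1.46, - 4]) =[ - 4, - 1.46, - 2/7 ]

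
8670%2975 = 2720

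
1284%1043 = 241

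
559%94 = 89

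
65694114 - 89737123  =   - 24043009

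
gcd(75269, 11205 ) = 1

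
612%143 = 40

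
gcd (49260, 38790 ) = 30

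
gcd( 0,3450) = 3450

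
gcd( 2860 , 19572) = 4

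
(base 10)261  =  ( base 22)BJ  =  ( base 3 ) 100200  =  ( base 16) 105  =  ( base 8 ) 405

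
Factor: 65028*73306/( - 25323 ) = -2^3*23^(-1)*367^ ( - 1)*5419^1*36653^1 = -1588980856/8441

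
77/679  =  11/97 =0.11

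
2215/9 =2215/9 = 246.11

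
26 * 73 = 1898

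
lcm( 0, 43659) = 0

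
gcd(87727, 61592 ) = 1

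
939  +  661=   1600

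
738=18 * 41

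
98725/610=161 + 103/122= 161.84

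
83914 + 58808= 142722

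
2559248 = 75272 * 34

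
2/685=2/685 = 0.00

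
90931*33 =3000723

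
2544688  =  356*7148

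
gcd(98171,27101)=1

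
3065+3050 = 6115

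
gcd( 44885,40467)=47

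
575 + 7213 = 7788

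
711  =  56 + 655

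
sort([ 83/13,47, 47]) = [ 83/13, 47,47 ]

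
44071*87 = 3834177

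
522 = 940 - 418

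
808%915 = 808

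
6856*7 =47992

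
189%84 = 21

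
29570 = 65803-36233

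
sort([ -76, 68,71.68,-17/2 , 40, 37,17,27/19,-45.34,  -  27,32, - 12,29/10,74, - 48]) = [  -  76, - 48,-45.34, - 27,-12, - 17/2,27/19,29/10, 17 , 32,37,40,68, 71.68, 74 ] 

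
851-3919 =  - 3068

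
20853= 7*2979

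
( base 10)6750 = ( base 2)1101001011110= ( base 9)10230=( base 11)5087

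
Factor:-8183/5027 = -7^2*11^(- 1)*167^1 * 457^(  -  1 ) 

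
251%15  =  11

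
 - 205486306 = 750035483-955521789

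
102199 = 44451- - 57748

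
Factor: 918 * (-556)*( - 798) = 2^4*3^4*7^1*17^1 * 19^1* 139^1 = 407305584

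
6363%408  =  243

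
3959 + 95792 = 99751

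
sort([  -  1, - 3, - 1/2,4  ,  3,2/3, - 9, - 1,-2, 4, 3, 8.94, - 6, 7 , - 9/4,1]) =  [-9,-6, - 3, - 9/4, - 2,-1,-1, - 1/2, 2/3, 1, 3,3 , 4,4 , 7, 8.94 ]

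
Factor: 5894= 2^1*7^1*421^1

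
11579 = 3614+7965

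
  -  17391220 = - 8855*1964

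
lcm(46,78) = 1794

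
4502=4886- 384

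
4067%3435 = 632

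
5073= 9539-4466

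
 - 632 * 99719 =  - 63022408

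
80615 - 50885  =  29730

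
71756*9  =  645804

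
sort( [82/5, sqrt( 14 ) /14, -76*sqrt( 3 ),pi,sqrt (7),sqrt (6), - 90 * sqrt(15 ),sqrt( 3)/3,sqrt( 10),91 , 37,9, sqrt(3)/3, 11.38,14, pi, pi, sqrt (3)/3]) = [ - 90 * sqrt (15), -76 * sqrt(3 ),sqrt( 14 )/14,sqrt(3)/3,sqrt ( 3)/3 , sqrt(3) /3, sqrt(6),sqrt(7) , pi, pi,pi, sqrt(10),  9, 11.38, 14, 82/5,37,91]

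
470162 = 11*42742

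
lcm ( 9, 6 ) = 18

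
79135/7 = 11305 = 11305.00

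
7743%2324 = 771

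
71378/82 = 870 + 19/41 = 870.46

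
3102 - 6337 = -3235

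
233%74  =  11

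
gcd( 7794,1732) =866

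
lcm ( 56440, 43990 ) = 2991320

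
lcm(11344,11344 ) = 11344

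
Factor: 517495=5^1*11^1*97^2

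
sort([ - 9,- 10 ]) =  [ - 10, - 9 ]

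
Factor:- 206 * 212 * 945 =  - 2^3 * 3^3*5^1*7^1*53^1*103^1 = -41270040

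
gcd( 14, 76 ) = 2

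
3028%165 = 58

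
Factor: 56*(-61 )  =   - 2^3*7^1 *61^1 =-3416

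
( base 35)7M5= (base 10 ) 9350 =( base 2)10010010000110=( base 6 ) 111142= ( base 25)eo0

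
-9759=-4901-4858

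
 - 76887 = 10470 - 87357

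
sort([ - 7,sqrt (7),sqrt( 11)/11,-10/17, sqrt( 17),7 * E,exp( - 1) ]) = [-7, - 10/17,sqrt ( 11) /11 , exp( - 1), sqrt( 7), sqrt( 17),7*E] 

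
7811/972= 8 + 35/972 = 8.04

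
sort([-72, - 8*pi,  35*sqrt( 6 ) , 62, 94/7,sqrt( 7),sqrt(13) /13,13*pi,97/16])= [ - 72, - 8*pi,  sqrt (13)/13, sqrt( 7 ), 97/16,94/7, 13*pi , 62, 35*sqrt( 6 )]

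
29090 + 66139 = 95229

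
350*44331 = 15515850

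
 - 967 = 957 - 1924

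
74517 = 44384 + 30133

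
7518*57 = 428526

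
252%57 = 24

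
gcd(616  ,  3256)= 88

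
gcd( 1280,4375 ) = 5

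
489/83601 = 163/27867=0.01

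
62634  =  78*803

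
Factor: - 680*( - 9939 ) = 2^3 * 3^1*5^1*17^1*3313^1 = 6758520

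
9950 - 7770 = 2180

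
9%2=1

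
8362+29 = 8391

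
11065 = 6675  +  4390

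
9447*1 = 9447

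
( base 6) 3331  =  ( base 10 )775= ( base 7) 2155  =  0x307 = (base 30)pp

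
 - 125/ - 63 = 1 + 62/63 = 1.98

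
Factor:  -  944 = -2^4*59^1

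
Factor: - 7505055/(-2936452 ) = 2^(- 2)*3^6 *5^1 * 29^1*71^1 * 734113^(-1) 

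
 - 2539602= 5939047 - 8478649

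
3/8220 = 1/2740=0.00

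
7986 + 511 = 8497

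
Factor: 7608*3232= 2^8*3^1*101^1*317^1 = 24589056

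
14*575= 8050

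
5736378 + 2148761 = 7885139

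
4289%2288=2001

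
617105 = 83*7435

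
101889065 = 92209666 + 9679399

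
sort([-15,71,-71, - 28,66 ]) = [ - 71,-28, - 15, 66, 71 ]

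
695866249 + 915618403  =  1611484652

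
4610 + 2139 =6749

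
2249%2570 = 2249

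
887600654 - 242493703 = 645106951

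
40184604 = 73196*549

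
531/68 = 531/68 = 7.81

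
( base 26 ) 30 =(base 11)71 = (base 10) 78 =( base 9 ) 86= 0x4E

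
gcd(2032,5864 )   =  8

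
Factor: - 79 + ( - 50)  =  - 3^1*43^1  =  - 129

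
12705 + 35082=47787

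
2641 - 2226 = 415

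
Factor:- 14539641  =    -  3^1*17^1 * 285091^1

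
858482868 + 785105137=1643588005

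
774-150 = 624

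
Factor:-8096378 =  - 2^1*4048189^1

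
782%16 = 14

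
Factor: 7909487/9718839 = 3^( - 3)  *13^( - 1 )*27689^( - 1)*7909487^1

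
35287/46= 767  +  5/46 =767.11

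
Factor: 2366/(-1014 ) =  - 7/3 = - 3^( - 1)*7^1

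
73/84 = 73/84 = 0.87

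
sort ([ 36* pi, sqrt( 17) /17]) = [ sqrt( 17)/17,  36 * pi ] 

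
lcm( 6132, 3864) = 282072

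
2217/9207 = 739/3069=0.24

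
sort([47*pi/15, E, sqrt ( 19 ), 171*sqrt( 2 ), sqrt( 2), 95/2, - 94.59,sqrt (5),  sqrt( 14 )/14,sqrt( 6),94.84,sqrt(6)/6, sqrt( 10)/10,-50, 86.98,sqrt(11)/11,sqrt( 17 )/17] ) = [ - 94.59,  -  50, sqrt( 17) /17 , sqrt(14)/14,sqrt(11 )/11, sqrt( 10 )/10, sqrt( 6)/6,sqrt( 2),sqrt( 5), sqrt(  6), E, sqrt( 19),47*pi/15, 95/2, 86.98,94.84, 171*sqrt(2 ) ] 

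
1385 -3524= - 2139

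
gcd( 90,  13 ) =1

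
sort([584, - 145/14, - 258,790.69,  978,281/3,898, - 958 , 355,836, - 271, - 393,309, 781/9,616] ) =[ - 958, - 393 ,-271, - 258 , - 145/14, 781/9,281/3, 309,355,584,616 , 790.69,836,898, 978]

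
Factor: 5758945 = 5^1*541^1*2129^1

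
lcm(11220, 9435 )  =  415140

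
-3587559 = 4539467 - 8127026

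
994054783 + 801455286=1795510069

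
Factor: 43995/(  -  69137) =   -  3^1*5^1*7^1*47^( - 1)*419^1*1471^(  -  1 ) 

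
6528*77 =502656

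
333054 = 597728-264674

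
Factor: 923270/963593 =2^1*5^1 * 17^1 *53^( - 1)*5431^1*18181^ ( - 1 )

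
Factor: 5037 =3^1*23^1*73^1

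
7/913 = 7/913 = 0.01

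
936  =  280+656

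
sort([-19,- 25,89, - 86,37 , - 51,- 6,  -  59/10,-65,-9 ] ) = [  -  86,-65, - 51, - 25,-19,-9, - 6, - 59/10, 37, 89]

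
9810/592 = 4905/296 = 16.57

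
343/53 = 343/53 =6.47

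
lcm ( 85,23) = 1955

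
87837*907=79668159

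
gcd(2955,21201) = 3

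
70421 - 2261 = 68160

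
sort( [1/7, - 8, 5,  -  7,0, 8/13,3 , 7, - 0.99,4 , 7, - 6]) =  [-8, - 7, - 6, - 0.99,  0 , 1/7,8/13, 3,4,5,7, 7]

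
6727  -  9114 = - 2387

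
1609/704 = 1609/704 = 2.29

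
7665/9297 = 2555/3099 = 0.82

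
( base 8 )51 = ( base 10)41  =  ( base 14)2D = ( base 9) 45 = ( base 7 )56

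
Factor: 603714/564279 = 842/787 = 2^1*421^1*787^ (  -  1 )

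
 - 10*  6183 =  - 61830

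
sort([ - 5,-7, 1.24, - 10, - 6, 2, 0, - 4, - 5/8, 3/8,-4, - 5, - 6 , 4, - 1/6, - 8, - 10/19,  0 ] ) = [ - 10 ,  -  8, - 7, - 6 , - 6, - 5, - 5, - 4, - 4, - 5/8,-10/19, - 1/6,0 , 0,3/8, 1.24,  2 , 4 ]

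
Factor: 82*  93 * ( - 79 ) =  - 2^1 * 3^1*31^1*41^1*79^1 = -602454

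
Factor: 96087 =3^1*32029^1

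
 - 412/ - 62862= 206/31431  =  0.01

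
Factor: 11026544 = 2^4*53^1*13003^1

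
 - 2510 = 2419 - 4929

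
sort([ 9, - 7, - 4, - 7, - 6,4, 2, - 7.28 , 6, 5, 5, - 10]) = [ - 10, - 7.28 , -7, - 7, - 6, - 4,2,4, 5,5,6,9]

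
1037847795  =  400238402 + 637609393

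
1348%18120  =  1348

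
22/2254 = 11/1127  =  0.01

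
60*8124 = 487440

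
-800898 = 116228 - 917126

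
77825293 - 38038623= 39786670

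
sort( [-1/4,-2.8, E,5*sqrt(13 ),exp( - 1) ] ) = [ - 2.8,-1/4 , exp(-1 ),E, 5 * sqrt(13)]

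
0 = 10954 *0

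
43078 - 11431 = 31647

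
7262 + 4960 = 12222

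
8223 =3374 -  - 4849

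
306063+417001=723064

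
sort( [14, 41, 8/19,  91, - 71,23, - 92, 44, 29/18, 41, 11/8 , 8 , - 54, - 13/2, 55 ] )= [ - 92, - 71,-54,  -  13/2, 8/19,  11/8  ,  29/18, 8, 14 , 23,  41,  41, 44, 55,91]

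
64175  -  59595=4580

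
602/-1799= - 1 + 171/257 = - 0.33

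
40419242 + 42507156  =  82926398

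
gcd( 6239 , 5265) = 1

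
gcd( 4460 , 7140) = 20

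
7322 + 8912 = 16234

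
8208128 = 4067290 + 4140838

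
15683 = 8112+7571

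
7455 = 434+7021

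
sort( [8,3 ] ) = [ 3,  8 ] 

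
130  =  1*130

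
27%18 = 9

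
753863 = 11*68533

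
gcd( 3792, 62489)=79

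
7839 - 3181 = 4658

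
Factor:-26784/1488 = -2^1*3^2 = - 18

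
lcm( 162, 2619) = 15714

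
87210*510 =44477100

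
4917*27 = 132759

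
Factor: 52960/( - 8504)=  - 2^2*5^1*331^1*1063^( - 1 ) = -6620/1063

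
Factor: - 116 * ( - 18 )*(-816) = - 2^7 * 3^3*17^1*29^1 = - 1703808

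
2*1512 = 3024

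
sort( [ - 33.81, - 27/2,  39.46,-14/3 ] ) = [ - 33.81, - 27/2, - 14/3, 39.46]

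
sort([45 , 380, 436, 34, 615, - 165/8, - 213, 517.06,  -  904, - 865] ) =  [ - 904, - 865, - 213, - 165/8, 34,45, 380, 436, 517.06, 615]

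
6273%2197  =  1879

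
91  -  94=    - 3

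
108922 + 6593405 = 6702327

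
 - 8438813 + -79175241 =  - 87614054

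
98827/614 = 160 + 587/614 = 160.96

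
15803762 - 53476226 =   -  37672464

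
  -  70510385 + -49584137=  - 120094522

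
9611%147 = 56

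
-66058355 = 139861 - 66198216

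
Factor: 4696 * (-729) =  - 2^3 * 3^6 * 587^1 = -3423384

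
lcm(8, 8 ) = 8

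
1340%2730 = 1340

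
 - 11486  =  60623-72109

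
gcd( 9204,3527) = 1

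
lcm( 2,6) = 6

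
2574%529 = 458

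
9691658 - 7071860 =2619798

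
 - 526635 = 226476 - 753111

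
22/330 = 1/15 = 0.07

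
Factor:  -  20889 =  - 3^2*11^1 * 211^1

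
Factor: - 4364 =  - 2^2*1091^1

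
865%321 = 223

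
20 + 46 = 66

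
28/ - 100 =- 7/25 = - 0.28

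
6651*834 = 5546934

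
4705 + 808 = 5513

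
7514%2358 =440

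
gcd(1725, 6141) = 69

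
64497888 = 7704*8372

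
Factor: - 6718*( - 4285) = 28786630= 2^1*5^1*857^1*3359^1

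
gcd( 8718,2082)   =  6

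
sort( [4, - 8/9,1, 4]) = [ -8/9,1,  4, 4] 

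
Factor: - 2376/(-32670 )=2^2 * 5^( - 1 ) * 11^( - 1)  =  4/55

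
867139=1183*733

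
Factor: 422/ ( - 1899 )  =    -  2/9  =  - 2^1*3^(-2)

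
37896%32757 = 5139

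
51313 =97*529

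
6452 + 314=6766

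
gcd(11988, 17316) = 1332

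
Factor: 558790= 2^1*5^1 * 17^1*19^1 * 173^1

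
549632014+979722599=1529354613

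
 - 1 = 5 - 6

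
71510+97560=169070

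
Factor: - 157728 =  - 2^5*3^1*31^1*53^1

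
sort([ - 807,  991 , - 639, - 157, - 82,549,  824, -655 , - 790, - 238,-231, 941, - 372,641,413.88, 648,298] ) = [-807, - 790 , - 655, - 639, - 372,- 238, - 231, - 157, - 82,298 , 413.88 , 549 , 641,648, 824 , 941, 991] 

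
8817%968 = 105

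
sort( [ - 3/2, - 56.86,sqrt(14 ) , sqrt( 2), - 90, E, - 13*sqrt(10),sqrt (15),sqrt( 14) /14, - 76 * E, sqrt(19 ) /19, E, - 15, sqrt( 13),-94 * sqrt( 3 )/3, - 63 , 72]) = [ - 76*E, - 90, - 63, - 56.86, - 94*sqrt( 3 )/3,-13*sqrt(10), - 15, - 3/2, sqrt(19) /19 , sqrt( 14 ) /14 , sqrt(2),  E, E,sqrt( 13), sqrt( 14), sqrt( 15),72]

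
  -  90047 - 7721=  - 97768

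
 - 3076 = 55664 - 58740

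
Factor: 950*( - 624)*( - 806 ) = 2^6*3^1*5^2*13^2 * 19^1*31^1 = 477796800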